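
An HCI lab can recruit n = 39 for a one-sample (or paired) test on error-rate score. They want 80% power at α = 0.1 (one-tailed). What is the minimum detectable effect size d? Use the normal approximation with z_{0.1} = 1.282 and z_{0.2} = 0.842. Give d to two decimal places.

d_min ≈ 0.34

For a single sample (or paired design) of n = 39: d_min = (z_{α} + z_β)/√n.
z-sum = 1.282 + 0.842 = 2.124.
d_min = 2.124 / √39 = 2.124 / 6.245 = 0.340.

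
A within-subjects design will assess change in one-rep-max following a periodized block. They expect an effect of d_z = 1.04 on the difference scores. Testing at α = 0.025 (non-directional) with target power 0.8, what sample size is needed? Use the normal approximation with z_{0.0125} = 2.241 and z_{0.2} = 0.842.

For a paired (one-sample on differences) test: n = ((z_{α/2} + z_β) / d)².
z_{α/2} + z_β = 2.241 + 0.842 = 3.083.
n = (3.083 / 1.04)² = 2.964² = 8.79.
Round up.

n = 9 pairs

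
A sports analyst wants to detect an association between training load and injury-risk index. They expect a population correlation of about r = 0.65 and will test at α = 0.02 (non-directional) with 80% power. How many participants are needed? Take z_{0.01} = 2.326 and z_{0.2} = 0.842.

n = 20

Fisher's z: C = ½·ln((1+r)/(1−r)) = ½·ln(4.7143) = 0.7753.
n = ((z_{α/2} + z_β)/C)² + 3.
(2.326 + 0.842) / 0.7753 = 3.168 / 0.7753 = 4.086.
n = 4.086² + 3 = 16.70 + 3 = 19.7.
Round up.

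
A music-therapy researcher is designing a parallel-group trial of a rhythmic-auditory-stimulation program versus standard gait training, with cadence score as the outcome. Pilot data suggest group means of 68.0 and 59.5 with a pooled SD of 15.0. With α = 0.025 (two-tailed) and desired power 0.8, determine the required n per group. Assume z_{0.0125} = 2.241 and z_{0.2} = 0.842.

n = 60 per group

Cohen's d = |M₁ − M₂| / SD_pooled = |68.0 − 59.5| / 15.0 = 8.5 / 15.0 = 0.567.
For two independent groups with equal n: n = 2·((z_{α/2} + z_β) / d)².
z_{α/2} + z_β = 2.241 + 0.842 = 3.083.
n = 2 × (3.083 / 0.567)² = 2 × 5.437² = 2 × 29.57 = 59.1.
Round up to the next whole participant.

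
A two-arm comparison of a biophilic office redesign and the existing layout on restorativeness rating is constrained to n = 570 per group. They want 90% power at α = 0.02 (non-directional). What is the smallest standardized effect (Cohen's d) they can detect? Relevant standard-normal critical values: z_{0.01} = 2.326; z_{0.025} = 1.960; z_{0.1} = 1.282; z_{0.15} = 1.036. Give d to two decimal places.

For two independent groups of n = 570 each: d_min = (z_{α/2} + z_β)·√(2/n).
z-sum = 2.326 + 1.282 = 3.608.
d_min = 3.608 × √(2/570) = 3.608 × 0.0592 = 0.214.

d_min ≈ 0.21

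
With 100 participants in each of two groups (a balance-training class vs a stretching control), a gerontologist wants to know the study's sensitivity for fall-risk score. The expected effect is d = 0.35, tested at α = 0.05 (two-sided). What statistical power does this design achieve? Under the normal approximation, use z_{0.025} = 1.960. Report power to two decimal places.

power ≈ 0.70

For two equal groups, power = Φ(d·√(n/2) − z_{α/2}).
d·√(n/2) = 0.35 × √(100/2) = 0.35 × 7.071 = 2.475.
z_β = 2.475 − 1.960 = 0.515.
Power = Φ(0.515) = 0.697.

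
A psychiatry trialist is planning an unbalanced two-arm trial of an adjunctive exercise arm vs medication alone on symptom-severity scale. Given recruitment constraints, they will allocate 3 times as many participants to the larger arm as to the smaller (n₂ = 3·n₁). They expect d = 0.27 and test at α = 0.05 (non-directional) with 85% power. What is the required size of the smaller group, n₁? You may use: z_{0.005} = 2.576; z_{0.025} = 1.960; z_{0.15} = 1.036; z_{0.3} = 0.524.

With allocation ratio k = n₂/n₁ = 3, Var(x̄₁−x̄₂) = σ²(1/n₁ + 1/(k·n₁)) = σ²·(k+1)/(k·n₁).
So n₁ = (1 + 1/k)·((z_{α/2} + z_β)/d)² = 1.333 × (2.996/0.27)².
n₁ = 1.333 × 123.13 = 164.2.
Round up: n₁ = 165, giving n₂ = 3 × 165 = 495.

n₁ = 165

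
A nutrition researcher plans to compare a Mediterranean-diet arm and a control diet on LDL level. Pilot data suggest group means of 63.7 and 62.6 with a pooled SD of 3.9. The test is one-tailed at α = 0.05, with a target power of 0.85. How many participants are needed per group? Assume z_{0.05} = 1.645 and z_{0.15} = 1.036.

Cohen's d = |M₁ − M₂| / SD_pooled = |63.7 − 62.6| / 3.9 = 1.1 / 3.9 = 0.282.
For two independent groups with equal n: n = 2·((z_{α} + z_β) / d)².
z_{α} + z_β = 1.645 + 1.036 = 2.681.
n = 2 × (2.681 / 0.282)² = 2 × 9.507² = 2 × 90.38 = 180.8.
Round up to the next whole participant.

n = 181 per group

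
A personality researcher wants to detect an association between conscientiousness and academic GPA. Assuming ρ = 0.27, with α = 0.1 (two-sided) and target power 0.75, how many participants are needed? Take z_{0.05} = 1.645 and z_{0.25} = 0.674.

Fisher's z: C = ½·ln((1+r)/(1−r)) = ½·ln(1.7397) = 0.2769.
n = ((z_{α/2} + z_β)/C)² + 3.
(1.645 + 0.674) / 0.2769 = 2.319 / 0.2769 = 8.375.
n = 8.375² + 3 = 70.14 + 3 = 73.1.
Round up.

n = 74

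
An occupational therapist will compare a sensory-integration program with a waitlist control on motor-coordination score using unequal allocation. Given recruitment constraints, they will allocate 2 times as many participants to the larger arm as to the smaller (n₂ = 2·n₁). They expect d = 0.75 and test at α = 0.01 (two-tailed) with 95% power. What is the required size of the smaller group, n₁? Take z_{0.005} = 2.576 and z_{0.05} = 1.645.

With allocation ratio k = n₂/n₁ = 2, Var(x̄₁−x̄₂) = σ²(1/n₁ + 1/(k·n₁)) = σ²·(k+1)/(k·n₁).
So n₁ = (1 + 1/k)·((z_{α/2} + z_β)/d)² = 1.500 × (4.221/0.75)².
n₁ = 1.500 × 31.67 = 47.5.
Round up: n₁ = 48, giving n₂ = 2 × 48 = 96.

n₁ = 48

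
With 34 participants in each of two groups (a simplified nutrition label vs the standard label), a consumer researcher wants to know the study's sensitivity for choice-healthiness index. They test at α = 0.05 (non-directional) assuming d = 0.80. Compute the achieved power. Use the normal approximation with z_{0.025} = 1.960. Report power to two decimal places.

power ≈ 0.91

For two equal groups, power = Φ(d·√(n/2) − z_{α/2}).
d·√(n/2) = 0.80 × √(34/2) = 0.80 × 4.123 = 3.298.
z_β = 3.298 − 1.960 = 1.338.
Power = Φ(1.338) = 0.910.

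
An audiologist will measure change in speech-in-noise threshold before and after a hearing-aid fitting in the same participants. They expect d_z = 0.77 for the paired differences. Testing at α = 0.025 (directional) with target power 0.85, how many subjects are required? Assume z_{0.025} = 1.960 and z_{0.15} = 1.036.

n = 16 pairs

For a paired (one-sample on differences) test: n = ((z_{α} + z_β) / d)².
z_{α} + z_β = 1.960 + 1.036 = 2.996.
n = (2.996 / 0.77)² = 3.891² = 15.14.
Round up.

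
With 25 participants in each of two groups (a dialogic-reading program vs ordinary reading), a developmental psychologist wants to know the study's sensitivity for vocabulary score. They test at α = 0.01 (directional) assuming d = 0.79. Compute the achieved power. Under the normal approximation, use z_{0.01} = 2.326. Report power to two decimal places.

For two equal groups, power = Φ(d·√(n/2) − z_{α}).
d·√(n/2) = 0.79 × √(25/2) = 0.79 × 3.536 = 2.793.
z_β = 2.793 − 2.326 = 0.467.
Power = Φ(0.467) = 0.680.

power ≈ 0.68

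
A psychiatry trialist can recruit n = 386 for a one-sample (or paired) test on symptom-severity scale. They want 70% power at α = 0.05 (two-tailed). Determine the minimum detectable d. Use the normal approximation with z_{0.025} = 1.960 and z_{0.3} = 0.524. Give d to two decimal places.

For a single sample (or paired design) of n = 386: d_min = (z_{α/2} + z_β)/√n.
z-sum = 1.960 + 0.524 = 2.484.
d_min = 2.484 / √386 = 2.484 / 19.647 = 0.126.

d_min ≈ 0.13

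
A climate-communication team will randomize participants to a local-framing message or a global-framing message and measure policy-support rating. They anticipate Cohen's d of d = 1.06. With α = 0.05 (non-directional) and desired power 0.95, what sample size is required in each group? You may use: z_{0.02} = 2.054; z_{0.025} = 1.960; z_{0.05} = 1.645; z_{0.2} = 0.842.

For two independent groups with equal n: n = 2·((z_{α/2} + z_β) / d)².
z_{α/2} + z_β = 1.960 + 1.645 = 3.605.
n = 2 × (3.605 / 1.06)² = 2 × 3.401² = 2 × 11.57 = 23.1.
Round up to the next whole participant.

n = 24 per group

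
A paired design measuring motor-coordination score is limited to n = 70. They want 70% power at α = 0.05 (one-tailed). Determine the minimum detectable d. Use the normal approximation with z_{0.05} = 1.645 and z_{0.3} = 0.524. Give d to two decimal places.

d_min ≈ 0.26

For a single sample (or paired design) of n = 70: d_min = (z_{α} + z_β)/√n.
z-sum = 1.645 + 0.524 = 2.169.
d_min = 2.169 / √70 = 2.169 / 8.367 = 0.259.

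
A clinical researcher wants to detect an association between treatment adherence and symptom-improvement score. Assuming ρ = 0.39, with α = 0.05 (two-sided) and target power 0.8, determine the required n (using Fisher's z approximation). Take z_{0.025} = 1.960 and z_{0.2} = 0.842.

Fisher's z: C = ½·ln((1+r)/(1−r)) = ½·ln(2.2787) = 0.4118.
n = ((z_{α/2} + z_β)/C)² + 3.
(1.960 + 0.842) / 0.4118 = 2.802 / 0.4118 = 6.804.
n = 6.804² + 3 = 46.30 + 3 = 49.3.
Round up.

n = 50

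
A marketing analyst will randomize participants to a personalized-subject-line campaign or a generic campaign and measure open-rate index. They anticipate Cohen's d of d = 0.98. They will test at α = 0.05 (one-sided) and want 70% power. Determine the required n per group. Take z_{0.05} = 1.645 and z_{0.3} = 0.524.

For two independent groups with equal n: n = 2·((z_{α} + z_β) / d)².
z_{α} + z_β = 1.645 + 0.524 = 2.169.
n = 2 × (2.169 / 0.98)² = 2 × 2.213² = 2 × 4.90 = 9.8.
Round up to the next whole participant.

n = 10 per group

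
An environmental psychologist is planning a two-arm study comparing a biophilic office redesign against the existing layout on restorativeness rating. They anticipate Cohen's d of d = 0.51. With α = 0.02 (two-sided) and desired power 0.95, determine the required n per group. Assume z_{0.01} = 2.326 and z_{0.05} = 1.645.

For two independent groups with equal n: n = 2·((z_{α/2} + z_β) / d)².
z_{α/2} + z_β = 2.326 + 1.645 = 3.971.
n = 2 × (3.971 / 0.51)² = 2 × 7.786² = 2 × 60.63 = 121.3.
Round up to the next whole participant.

n = 122 per group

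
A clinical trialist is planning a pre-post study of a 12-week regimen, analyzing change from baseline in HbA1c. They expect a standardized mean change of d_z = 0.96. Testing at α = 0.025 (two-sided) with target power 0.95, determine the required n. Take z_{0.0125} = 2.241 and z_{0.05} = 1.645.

n = 17 pairs

For a paired (one-sample on differences) test: n = ((z_{α/2} + z_β) / d)².
z_{α/2} + z_β = 2.241 + 1.645 = 3.886.
n = (3.886 / 0.96)² = 4.048² = 16.39.
Round up.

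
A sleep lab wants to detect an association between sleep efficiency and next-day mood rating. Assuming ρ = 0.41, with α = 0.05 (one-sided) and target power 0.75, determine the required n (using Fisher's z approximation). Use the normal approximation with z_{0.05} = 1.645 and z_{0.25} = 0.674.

Fisher's z: C = ½·ln((1+r)/(1−r)) = ½·ln(2.3898) = 0.4356.
n = ((z_{α} + z_β)/C)² + 3.
(1.645 + 0.674) / 0.4356 = 2.319 / 0.4356 = 5.324.
n = 5.324² + 3 = 28.34 + 3 = 31.3.
Round up.

n = 32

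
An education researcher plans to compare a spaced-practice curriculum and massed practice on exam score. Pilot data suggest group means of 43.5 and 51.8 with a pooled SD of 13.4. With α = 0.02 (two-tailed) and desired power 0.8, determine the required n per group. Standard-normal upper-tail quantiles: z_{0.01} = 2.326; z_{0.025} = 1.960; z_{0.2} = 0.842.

Cohen's d = |M₁ − M₂| / SD_pooled = |43.5 − 51.8| / 13.4 = 8.3 / 13.4 = 0.619.
For two independent groups with equal n: n = 2·((z_{α/2} + z_β) / d)².
z_{α/2} + z_β = 2.326 + 0.842 = 3.168.
n = 2 × (3.168 / 0.619)² = 2 × 5.118² = 2 × 26.19 = 52.4.
Round up to the next whole participant.

n = 53 per group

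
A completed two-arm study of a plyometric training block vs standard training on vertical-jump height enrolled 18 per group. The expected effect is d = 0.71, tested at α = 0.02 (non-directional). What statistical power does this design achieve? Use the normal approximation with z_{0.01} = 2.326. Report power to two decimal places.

For two equal groups, power = Φ(d·√(n/2) − z_{α/2}).
d·√(n/2) = 0.71 × √(18/2) = 0.71 × 3.000 = 2.130.
z_β = 2.130 − 2.326 = -0.196.
Power = Φ(-0.196) = 0.422.

power ≈ 0.42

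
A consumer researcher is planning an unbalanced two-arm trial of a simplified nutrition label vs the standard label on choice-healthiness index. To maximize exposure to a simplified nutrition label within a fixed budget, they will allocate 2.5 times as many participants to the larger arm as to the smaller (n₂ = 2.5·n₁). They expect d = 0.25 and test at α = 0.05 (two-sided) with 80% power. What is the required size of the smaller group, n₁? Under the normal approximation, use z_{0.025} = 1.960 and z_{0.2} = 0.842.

n₁ = 176

With allocation ratio k = n₂/n₁ = 2.5, Var(x̄₁−x̄₂) = σ²(1/n₁ + 1/(k·n₁)) = σ²·(k+1)/(k·n₁).
So n₁ = (1 + 1/k)·((z_{α/2} + z_β)/d)² = 1.400 × (2.802/0.25)².
n₁ = 1.400 × 125.62 = 175.9.
Round up: n₁ = 176, giving n₂ = 2.5 × 176 = 440.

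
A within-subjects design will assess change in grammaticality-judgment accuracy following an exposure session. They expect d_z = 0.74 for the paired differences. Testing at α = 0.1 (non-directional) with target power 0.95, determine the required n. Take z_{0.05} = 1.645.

For a paired (one-sample on differences) test: n = ((z_{α/2} + z_β) / d)².
z_{α/2} + z_β = 1.645 + 1.645 = 3.290.
n = (3.290 / 0.74)² = 4.446² = 19.77.
Round up.

n = 20 pairs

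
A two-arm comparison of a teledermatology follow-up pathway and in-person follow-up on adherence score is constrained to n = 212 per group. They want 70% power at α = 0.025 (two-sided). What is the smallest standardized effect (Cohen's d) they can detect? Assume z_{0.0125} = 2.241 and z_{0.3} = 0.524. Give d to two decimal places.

For two independent groups of n = 212 each: d_min = (z_{α/2} + z_β)·√(2/n).
z-sum = 2.241 + 0.524 = 2.765.
d_min = 2.765 × √(2/212) = 2.765 × 0.0971 = 0.269.

d_min ≈ 0.27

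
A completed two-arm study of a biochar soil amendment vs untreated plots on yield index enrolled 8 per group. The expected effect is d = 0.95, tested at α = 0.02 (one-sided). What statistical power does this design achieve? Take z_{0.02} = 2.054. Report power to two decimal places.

power ≈ 0.44

For two equal groups, power = Φ(d·√(n/2) − z_{α}).
d·√(n/2) = 0.95 × √(8/2) = 0.95 × 2.000 = 1.900.
z_β = 1.900 − 2.054 = -0.154.
Power = Φ(-0.154) = 0.439.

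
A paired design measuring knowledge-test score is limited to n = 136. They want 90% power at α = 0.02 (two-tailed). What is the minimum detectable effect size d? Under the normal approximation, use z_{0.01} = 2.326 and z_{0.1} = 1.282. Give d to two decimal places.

For a single sample (or paired design) of n = 136: d_min = (z_{α/2} + z_β)/√n.
z-sum = 2.326 + 1.282 = 3.608.
d_min = 3.608 / √136 = 3.608 / 11.662 = 0.309.

d_min ≈ 0.31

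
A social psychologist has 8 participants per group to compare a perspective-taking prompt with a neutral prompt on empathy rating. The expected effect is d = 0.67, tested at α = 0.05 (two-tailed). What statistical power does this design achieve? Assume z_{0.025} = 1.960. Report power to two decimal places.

power ≈ 0.27

For two equal groups, power = Φ(d·√(n/2) − z_{α/2}).
d·√(n/2) = 0.67 × √(8/2) = 0.67 × 2.000 = 1.340.
z_β = 1.340 − 1.960 = -0.620.
Power = Φ(-0.620) = 0.268.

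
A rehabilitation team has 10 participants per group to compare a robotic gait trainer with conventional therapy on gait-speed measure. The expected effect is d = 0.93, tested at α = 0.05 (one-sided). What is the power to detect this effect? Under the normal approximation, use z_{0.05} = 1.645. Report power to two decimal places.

power ≈ 0.67

For two equal groups, power = Φ(d·√(n/2) − z_{α}).
d·√(n/2) = 0.93 × √(10/2) = 0.93 × 2.236 = 2.080.
z_β = 2.080 − 1.645 = 0.435.
Power = Φ(0.435) = 0.668.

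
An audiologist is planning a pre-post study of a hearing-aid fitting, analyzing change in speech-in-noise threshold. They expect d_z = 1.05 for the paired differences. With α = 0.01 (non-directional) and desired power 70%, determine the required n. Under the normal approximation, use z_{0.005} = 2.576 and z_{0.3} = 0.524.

n = 9 pairs

For a paired (one-sample on differences) test: n = ((z_{α/2} + z_β) / d)².
z_{α/2} + z_β = 2.576 + 0.524 = 3.100.
n = (3.100 / 1.05)² = 2.952² = 8.72.
Round up.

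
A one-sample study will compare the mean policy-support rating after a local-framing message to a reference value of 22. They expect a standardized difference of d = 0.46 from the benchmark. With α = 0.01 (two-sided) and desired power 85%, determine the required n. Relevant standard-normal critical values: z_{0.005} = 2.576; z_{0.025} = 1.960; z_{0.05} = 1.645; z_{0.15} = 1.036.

n = 62

For a one-sample test: n = ((z_{α/2} + z_β) / d)².
z_{α/2} + z_β = 2.576 + 1.036 = 3.612.
n = (3.612 / 0.46)² = 7.852² = 61.66.
Round up.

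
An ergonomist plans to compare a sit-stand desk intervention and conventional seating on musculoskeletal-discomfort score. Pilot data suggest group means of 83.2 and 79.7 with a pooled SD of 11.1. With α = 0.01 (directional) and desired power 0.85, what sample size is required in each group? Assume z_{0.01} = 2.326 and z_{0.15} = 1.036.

Cohen's d = |M₁ − M₂| / SD_pooled = |83.2 − 79.7| / 11.1 = 3.5 / 11.1 = 0.315.
For two independent groups with equal n: n = 2·((z_{α} + z_β) / d)².
z_{α} + z_β = 2.326 + 1.036 = 3.362.
n = 2 × (3.362 / 0.315)² = 2 × 10.673² = 2 × 113.91 = 227.8.
Round up to the next whole participant.

n = 228 per group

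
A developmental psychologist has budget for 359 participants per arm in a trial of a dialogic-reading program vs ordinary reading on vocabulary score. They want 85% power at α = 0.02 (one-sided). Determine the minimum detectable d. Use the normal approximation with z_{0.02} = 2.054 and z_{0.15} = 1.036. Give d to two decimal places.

d_min ≈ 0.23

For two independent groups of n = 359 each: d_min = (z_{α} + z_β)·√(2/n).
z-sum = 2.054 + 1.036 = 3.090.
d_min = 3.090 × √(2/359) = 3.090 × 0.0746 = 0.231.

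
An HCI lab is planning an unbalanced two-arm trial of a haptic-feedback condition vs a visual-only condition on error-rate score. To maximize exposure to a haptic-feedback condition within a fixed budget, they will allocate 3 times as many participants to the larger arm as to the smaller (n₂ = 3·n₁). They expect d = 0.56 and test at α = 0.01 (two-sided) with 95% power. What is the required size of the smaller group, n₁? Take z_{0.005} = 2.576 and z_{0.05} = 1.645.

With allocation ratio k = n₂/n₁ = 3, Var(x̄₁−x̄₂) = σ²(1/n₁ + 1/(k·n₁)) = σ²·(k+1)/(k·n₁).
So n₁ = (1 + 1/k)·((z_{α/2} + z_β)/d)² = 1.333 × (4.221/0.56)².
n₁ = 1.333 × 56.81 = 75.8.
Round up: n₁ = 76, giving n₂ = 3 × 76 = 228.

n₁ = 76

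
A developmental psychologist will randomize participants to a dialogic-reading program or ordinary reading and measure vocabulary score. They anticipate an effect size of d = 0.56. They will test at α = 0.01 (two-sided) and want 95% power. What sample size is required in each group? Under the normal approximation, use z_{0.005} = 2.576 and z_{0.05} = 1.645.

n = 114 per group

For two independent groups with equal n: n = 2·((z_{α/2} + z_β) / d)².
z_{α/2} + z_β = 2.576 + 1.645 = 4.221.
n = 2 × (4.221 / 0.56)² = 2 × 7.537² = 2 × 56.81 = 113.6.
Round up to the next whole participant.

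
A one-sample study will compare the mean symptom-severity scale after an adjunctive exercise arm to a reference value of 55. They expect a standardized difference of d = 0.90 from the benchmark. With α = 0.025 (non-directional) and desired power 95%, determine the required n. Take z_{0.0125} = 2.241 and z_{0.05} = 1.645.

n = 19

For a one-sample test: n = ((z_{α/2} + z_β) / d)².
z_{α/2} + z_β = 2.241 + 1.645 = 3.886.
n = (3.886 / 0.90)² = 4.318² = 18.64.
Round up.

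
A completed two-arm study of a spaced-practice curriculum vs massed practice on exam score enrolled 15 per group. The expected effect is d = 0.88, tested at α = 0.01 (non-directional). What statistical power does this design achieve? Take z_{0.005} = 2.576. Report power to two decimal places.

power ≈ 0.43

For two equal groups, power = Φ(d·√(n/2) − z_{α/2}).
d·√(n/2) = 0.88 × √(15/2) = 0.88 × 2.739 = 2.410.
z_β = 2.410 − 2.576 = -0.166.
Power = Φ(-0.166) = 0.434.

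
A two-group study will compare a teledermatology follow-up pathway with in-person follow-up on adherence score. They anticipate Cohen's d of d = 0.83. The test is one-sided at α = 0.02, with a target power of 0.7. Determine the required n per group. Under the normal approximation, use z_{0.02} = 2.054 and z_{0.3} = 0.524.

For two independent groups with equal n: n = 2·((z_{α} + z_β) / d)².
z_{α} + z_β = 2.054 + 0.524 = 2.578.
n = 2 × (2.578 / 0.83)² = 2 × 3.106² = 2 × 9.65 = 19.3.
Round up to the next whole participant.

n = 20 per group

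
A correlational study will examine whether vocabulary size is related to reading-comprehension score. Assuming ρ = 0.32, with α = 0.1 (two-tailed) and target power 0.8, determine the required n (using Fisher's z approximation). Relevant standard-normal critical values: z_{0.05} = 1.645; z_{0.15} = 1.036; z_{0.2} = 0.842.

n = 60

Fisher's z: C = ½·ln((1+r)/(1−r)) = ½·ln(1.9412) = 0.3316.
n = ((z_{α/2} + z_β)/C)² + 3.
(1.645 + 0.842) / 0.3316 = 2.487 / 0.3316 = 7.500.
n = 7.500² + 3 = 56.25 + 3 = 59.2.
Round up.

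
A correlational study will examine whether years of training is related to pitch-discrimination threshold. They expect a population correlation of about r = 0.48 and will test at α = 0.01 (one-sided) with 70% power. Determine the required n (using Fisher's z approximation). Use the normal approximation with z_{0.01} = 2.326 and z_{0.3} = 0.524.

n = 33

Fisher's z: C = ½·ln((1+r)/(1−r)) = ½·ln(2.8462) = 0.5230.
n = ((z_{α} + z_β)/C)² + 3.
(2.326 + 0.524) / 0.5230 = 2.850 / 0.5230 = 5.449.
n = 5.449² + 3 = 29.70 + 3 = 32.7.
Round up.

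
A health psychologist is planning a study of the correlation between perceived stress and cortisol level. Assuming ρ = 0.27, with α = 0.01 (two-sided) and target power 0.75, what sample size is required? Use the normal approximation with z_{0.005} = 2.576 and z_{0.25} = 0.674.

n = 141

Fisher's z: C = ½·ln((1+r)/(1−r)) = ½·ln(1.7397) = 0.2769.
n = ((z_{α/2} + z_β)/C)² + 3.
(2.576 + 0.674) / 0.2769 = 3.250 / 0.2769 = 11.737.
n = 11.737² + 3 = 137.76 + 3 = 140.8.
Round up.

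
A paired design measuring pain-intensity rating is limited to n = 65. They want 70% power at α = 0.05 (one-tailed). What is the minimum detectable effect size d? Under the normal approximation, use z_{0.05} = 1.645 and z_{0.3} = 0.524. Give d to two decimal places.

d_min ≈ 0.27

For a single sample (or paired design) of n = 65: d_min = (z_{α} + z_β)/√n.
z-sum = 1.645 + 0.524 = 2.169.
d_min = 2.169 / √65 = 2.169 / 8.062 = 0.269.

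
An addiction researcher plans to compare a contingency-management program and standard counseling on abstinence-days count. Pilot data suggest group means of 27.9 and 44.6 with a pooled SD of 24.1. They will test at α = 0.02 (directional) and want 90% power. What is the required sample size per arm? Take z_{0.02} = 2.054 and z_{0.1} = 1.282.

Cohen's d = |M₁ − M₂| / SD_pooled = |27.9 − 44.6| / 24.1 = 16.7 / 24.1 = 0.693.
For two independent groups with equal n: n = 2·((z_{α} + z_β) / d)².
z_{α} + z_β = 2.054 + 1.282 = 3.336.
n = 2 × (3.336 / 0.693)² = 2 × 4.814² = 2 × 23.17 = 46.3.
Round up to the next whole participant.

n = 47 per group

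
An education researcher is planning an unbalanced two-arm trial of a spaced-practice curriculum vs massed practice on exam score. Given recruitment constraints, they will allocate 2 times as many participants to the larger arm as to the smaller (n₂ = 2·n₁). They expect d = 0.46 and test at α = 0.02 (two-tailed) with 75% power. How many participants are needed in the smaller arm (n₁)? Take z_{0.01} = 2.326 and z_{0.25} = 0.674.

n₁ = 64

With allocation ratio k = n₂/n₁ = 2, Var(x̄₁−x̄₂) = σ²(1/n₁ + 1/(k·n₁)) = σ²·(k+1)/(k·n₁).
So n₁ = (1 + 1/k)·((z_{α/2} + z_β)/d)² = 1.500 × (3.000/0.46)².
n₁ = 1.500 × 42.53 = 63.8.
Round up: n₁ = 64, giving n₂ = 2 × 64 = 128.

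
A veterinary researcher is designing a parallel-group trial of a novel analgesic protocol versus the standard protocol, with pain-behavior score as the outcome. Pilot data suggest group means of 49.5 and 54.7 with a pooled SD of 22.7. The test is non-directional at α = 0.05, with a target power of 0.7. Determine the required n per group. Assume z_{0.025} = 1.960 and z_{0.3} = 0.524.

n = 236 per group

Cohen's d = |M₁ − M₂| / SD_pooled = |49.5 − 54.7| / 22.7 = 5.2 / 22.7 = 0.229.
For two independent groups with equal n: n = 2·((z_{α/2} + z_β) / d)².
z_{α/2} + z_β = 1.960 + 0.524 = 2.484.
n = 2 × (2.484 / 0.229)² = 2 × 10.847² = 2 × 117.66 = 235.3.
Round up to the next whole participant.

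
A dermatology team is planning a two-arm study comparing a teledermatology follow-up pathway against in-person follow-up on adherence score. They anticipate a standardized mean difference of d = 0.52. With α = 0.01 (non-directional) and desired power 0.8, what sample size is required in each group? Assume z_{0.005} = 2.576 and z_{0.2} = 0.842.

For two independent groups with equal n: n = 2·((z_{α/2} + z_β) / d)².
z_{α/2} + z_β = 2.576 + 0.842 = 3.418.
n = 2 × (3.418 / 0.52)² = 2 × 6.573² = 2 × 43.21 = 86.4.
Round up to the next whole participant.

n = 87 per group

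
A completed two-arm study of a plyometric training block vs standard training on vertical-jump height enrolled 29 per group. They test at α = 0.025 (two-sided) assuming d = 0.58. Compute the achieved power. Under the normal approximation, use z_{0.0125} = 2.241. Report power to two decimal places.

For two equal groups, power = Φ(d·√(n/2) − z_{α/2}).
d·√(n/2) = 0.58 × √(29/2) = 0.58 × 3.808 = 2.209.
z_β = 2.209 − 2.241 = -0.032.
Power = Φ(-0.032) = 0.487.

power ≈ 0.49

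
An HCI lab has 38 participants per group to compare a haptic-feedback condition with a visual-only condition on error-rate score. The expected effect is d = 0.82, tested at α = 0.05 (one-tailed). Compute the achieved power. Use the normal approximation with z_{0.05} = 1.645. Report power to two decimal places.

For two equal groups, power = Φ(d·√(n/2) − z_{α}).
d·√(n/2) = 0.82 × √(38/2) = 0.82 × 4.359 = 3.574.
z_β = 3.574 − 1.645 = 1.929.
Power = Φ(1.929) = 0.973.

power ≈ 0.97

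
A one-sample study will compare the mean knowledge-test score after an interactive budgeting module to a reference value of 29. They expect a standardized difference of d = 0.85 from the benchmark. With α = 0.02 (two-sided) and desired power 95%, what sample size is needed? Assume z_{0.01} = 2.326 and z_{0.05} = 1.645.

n = 22

For a one-sample test: n = ((z_{α/2} + z_β) / d)².
z_{α/2} + z_β = 2.326 + 1.645 = 3.971.
n = (3.971 / 0.85)² = 4.672² = 21.83.
Round up.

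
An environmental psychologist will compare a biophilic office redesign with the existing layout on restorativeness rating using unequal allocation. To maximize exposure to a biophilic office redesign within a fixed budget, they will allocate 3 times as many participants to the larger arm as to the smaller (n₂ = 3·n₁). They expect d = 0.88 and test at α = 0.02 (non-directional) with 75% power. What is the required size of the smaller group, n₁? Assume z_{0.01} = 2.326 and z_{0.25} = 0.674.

n₁ = 16

With allocation ratio k = n₂/n₁ = 3, Var(x̄₁−x̄₂) = σ²(1/n₁ + 1/(k·n₁)) = σ²·(k+1)/(k·n₁).
So n₁ = (1 + 1/k)·((z_{α/2} + z_β)/d)² = 1.333 × (3.000/0.88)².
n₁ = 1.333 × 11.62 = 15.5.
Round up: n₁ = 16, giving n₂ = 3 × 16 = 48.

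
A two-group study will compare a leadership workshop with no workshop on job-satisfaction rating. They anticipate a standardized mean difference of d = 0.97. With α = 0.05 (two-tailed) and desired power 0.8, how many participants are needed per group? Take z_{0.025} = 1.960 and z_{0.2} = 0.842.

For two independent groups with equal n: n = 2·((z_{α/2} + z_β) / d)².
z_{α/2} + z_β = 1.960 + 0.842 = 2.802.
n = 2 × (2.802 / 0.97)² = 2 × 2.889² = 2 × 8.34 = 16.7.
Round up to the next whole participant.

n = 17 per group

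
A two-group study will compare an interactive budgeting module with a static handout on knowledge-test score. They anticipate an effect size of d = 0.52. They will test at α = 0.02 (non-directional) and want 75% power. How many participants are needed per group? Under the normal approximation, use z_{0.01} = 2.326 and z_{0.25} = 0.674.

For two independent groups with equal n: n = 2·((z_{α/2} + z_β) / d)².
z_{α/2} + z_β = 2.326 + 0.674 = 3.000.
n = 2 × (3.000 / 0.52)² = 2 × 5.769² = 2 × 33.28 = 66.6.
Round up to the next whole participant.

n = 67 per group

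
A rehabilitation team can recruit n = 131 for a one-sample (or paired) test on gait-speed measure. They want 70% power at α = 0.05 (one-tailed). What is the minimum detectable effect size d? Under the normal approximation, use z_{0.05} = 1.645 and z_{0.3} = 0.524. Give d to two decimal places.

For a single sample (or paired design) of n = 131: d_min = (z_{α} + z_β)/√n.
z-sum = 1.645 + 0.524 = 2.169.
d_min = 2.169 / √131 = 2.169 / 11.446 = 0.190.

d_min ≈ 0.19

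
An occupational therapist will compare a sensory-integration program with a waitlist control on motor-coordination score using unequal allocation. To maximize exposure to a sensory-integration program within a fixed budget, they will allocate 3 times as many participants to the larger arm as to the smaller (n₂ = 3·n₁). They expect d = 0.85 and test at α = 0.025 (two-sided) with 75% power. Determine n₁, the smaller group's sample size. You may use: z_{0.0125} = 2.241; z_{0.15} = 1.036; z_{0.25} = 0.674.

n₁ = 16

With allocation ratio k = n₂/n₁ = 3, Var(x̄₁−x̄₂) = σ²(1/n₁ + 1/(k·n₁)) = σ²·(k+1)/(k·n₁).
So n₁ = (1 + 1/k)·((z_{α/2} + z_β)/d)² = 1.333 × (2.915/0.85)².
n₁ = 1.333 × 11.76 = 15.7.
Round up: n₁ = 16, giving n₂ = 3 × 16 = 48.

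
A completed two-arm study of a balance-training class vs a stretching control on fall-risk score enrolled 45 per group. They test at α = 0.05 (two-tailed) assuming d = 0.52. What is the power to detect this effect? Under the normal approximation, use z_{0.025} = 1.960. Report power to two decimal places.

power ≈ 0.69

For two equal groups, power = Φ(d·√(n/2) − z_{α/2}).
d·√(n/2) = 0.52 × √(45/2) = 0.52 × 4.743 = 2.467.
z_β = 2.467 − 1.960 = 0.507.
Power = Φ(0.507) = 0.694.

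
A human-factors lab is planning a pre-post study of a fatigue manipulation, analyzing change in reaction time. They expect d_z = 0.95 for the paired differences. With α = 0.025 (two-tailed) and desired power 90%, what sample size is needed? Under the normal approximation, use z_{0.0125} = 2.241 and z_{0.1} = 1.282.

For a paired (one-sample on differences) test: n = ((z_{α/2} + z_β) / d)².
z_{α/2} + z_β = 2.241 + 1.282 = 3.523.
n = (3.523 / 0.95)² = 3.708² = 13.75.
Round up.

n = 14 pairs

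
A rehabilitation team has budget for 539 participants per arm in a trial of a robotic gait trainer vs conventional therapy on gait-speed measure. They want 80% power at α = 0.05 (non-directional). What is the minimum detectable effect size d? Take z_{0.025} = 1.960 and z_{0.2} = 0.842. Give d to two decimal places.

d_min ≈ 0.17

For two independent groups of n = 539 each: d_min = (z_{α/2} + z_β)·√(2/n).
z-sum = 1.960 + 0.842 = 2.802.
d_min = 2.802 × √(2/539) = 2.802 × 0.0609 = 0.171.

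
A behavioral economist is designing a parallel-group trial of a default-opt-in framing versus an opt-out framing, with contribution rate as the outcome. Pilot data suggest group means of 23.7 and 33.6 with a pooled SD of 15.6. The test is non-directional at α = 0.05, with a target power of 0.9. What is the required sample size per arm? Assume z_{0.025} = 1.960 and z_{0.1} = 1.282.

n = 53 per group

Cohen's d = |M₁ − M₂| / SD_pooled = |23.7 − 33.6| / 15.6 = 9.9 / 15.6 = 0.635.
For two independent groups with equal n: n = 2·((z_{α/2} + z_β) / d)².
z_{α/2} + z_β = 1.960 + 1.282 = 3.242.
n = 2 × (3.242 / 0.635)² = 2 × 5.106² = 2 × 26.07 = 52.1.
Round up to the next whole participant.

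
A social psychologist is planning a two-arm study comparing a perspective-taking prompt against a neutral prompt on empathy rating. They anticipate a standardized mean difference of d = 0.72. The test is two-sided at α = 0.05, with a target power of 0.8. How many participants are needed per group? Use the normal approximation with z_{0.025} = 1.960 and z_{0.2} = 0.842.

For two independent groups with equal n: n = 2·((z_{α/2} + z_β) / d)².
z_{α/2} + z_β = 1.960 + 0.842 = 2.802.
n = 2 × (2.802 / 0.72)² = 2 × 3.892² = 2 × 15.15 = 30.3.
Round up to the next whole participant.

n = 31 per group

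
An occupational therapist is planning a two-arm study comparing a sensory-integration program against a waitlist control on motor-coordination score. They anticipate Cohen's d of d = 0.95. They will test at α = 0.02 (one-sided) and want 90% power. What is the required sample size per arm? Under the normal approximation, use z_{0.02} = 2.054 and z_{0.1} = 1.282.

For two independent groups with equal n: n = 2·((z_{α} + z_β) / d)².
z_{α} + z_β = 2.054 + 1.282 = 3.336.
n = 2 × (3.336 / 0.95)² = 2 × 3.512² = 2 × 12.33 = 24.7.
Round up to the next whole participant.

n = 25 per group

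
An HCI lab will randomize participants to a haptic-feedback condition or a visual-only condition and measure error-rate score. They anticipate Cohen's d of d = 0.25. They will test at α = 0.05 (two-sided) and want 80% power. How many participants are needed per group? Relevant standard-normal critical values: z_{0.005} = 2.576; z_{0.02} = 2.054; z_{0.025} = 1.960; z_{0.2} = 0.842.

n = 252 per group

For two independent groups with equal n: n = 2·((z_{α/2} + z_β) / d)².
z_{α/2} + z_β = 1.960 + 0.842 = 2.802.
n = 2 × (2.802 / 0.25)² = 2 × 11.208² = 2 × 125.62 = 251.2.
Round up to the next whole participant.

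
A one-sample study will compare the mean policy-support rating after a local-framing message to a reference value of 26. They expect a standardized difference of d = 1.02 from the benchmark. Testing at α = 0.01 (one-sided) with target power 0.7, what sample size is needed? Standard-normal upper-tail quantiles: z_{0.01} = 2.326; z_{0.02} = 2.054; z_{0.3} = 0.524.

For a one-sample test: n = ((z_{α} + z_β) / d)².
z_{α} + z_β = 2.326 + 0.524 = 2.850.
n = (2.850 / 1.02)² = 2.794² = 7.81.
Round up.

n = 8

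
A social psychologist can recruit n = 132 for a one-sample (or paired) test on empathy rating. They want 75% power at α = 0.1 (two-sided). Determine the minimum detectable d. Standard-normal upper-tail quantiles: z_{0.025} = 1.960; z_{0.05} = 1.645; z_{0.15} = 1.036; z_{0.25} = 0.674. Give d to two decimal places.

d_min ≈ 0.20

For a single sample (or paired design) of n = 132: d_min = (z_{α/2} + z_β)/√n.
z-sum = 1.645 + 0.674 = 2.319.
d_min = 2.319 / √132 = 2.319 / 11.489 = 0.202.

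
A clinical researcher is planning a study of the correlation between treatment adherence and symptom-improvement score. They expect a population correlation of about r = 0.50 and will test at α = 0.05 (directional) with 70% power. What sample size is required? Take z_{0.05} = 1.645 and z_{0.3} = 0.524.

n = 19

Fisher's z: C = ½·ln((1+r)/(1−r)) = ½·ln(3.0000) = 0.5493.
n = ((z_{α} + z_β)/C)² + 3.
(1.645 + 0.524) / 0.5493 = 2.169 / 0.5493 = 3.949.
n = 3.949² + 3 = 15.59 + 3 = 18.6.
Round up.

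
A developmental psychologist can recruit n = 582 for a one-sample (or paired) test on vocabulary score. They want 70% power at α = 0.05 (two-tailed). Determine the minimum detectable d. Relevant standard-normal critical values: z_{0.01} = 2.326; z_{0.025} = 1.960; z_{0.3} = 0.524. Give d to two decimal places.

d_min ≈ 0.10

For a single sample (or paired design) of n = 582: d_min = (z_{α/2} + z_β)/√n.
z-sum = 1.960 + 0.524 = 2.484.
d_min = 2.484 / √582 = 2.484 / 24.125 = 0.103.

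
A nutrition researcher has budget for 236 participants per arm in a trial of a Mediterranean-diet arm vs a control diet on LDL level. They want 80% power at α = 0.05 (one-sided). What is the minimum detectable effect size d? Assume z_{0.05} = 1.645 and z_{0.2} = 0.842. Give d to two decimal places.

For two independent groups of n = 236 each: d_min = (z_{α} + z_β)·√(2/n).
z-sum = 1.645 + 0.842 = 2.487.
d_min = 2.487 × √(2/236) = 2.487 × 0.0921 = 0.229.

d_min ≈ 0.23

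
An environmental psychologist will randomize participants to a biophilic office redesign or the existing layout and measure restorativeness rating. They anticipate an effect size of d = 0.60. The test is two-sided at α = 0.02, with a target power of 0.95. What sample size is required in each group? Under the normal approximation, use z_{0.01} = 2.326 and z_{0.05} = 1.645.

For two independent groups with equal n: n = 2·((z_{α/2} + z_β) / d)².
z_{α/2} + z_β = 2.326 + 1.645 = 3.971.
n = 2 × (3.971 / 0.60)² = 2 × 6.618² = 2 × 43.80 = 87.6.
Round up to the next whole participant.

n = 88 per group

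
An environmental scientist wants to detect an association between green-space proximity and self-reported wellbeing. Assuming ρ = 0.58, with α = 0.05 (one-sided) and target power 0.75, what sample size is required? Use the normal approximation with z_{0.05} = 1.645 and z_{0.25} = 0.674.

Fisher's z: C = ½·ln((1+r)/(1−r)) = ½·ln(3.7619) = 0.6625.
n = ((z_{α} + z_β)/C)² + 3.
(1.645 + 0.674) / 0.6625 = 2.319 / 0.6625 = 3.500.
n = 3.500² + 3 = 12.25 + 3 = 15.3.
Round up.

n = 16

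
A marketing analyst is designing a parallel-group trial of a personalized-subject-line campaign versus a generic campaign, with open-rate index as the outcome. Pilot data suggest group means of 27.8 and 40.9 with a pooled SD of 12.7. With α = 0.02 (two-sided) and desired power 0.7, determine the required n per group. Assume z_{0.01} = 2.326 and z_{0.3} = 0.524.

n = 16 per group

Cohen's d = |M₁ − M₂| / SD_pooled = |27.8 − 40.9| / 12.7 = 13.1 / 12.7 = 1.031.
For two independent groups with equal n: n = 2·((z_{α/2} + z_β) / d)².
z_{α/2} + z_β = 2.326 + 0.524 = 2.850.
n = 2 × (2.850 / 1.031)² = 2 × 2.764² = 2 × 7.64 = 15.3.
Round up to the next whole participant.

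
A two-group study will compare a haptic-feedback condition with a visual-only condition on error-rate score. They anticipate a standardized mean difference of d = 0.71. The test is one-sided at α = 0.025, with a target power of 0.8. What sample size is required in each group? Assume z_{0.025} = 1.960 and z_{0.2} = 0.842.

n = 32 per group

For two independent groups with equal n: n = 2·((z_{α} + z_β) / d)².
z_{α} + z_β = 1.960 + 0.842 = 2.802.
n = 2 × (2.802 / 0.71)² = 2 × 3.946² = 2 × 15.57 = 31.1.
Round up to the next whole participant.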